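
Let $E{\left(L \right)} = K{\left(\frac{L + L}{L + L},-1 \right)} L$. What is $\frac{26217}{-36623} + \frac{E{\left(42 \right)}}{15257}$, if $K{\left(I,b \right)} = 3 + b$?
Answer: $- \frac{396916437}{558757111} \approx -0.71036$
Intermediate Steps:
$E{\left(L \right)} = 2 L$ ($E{\left(L \right)} = \left(3 - 1\right) L = 2 L$)
$\frac{26217}{-36623} + \frac{E{\left(42 \right)}}{15257} = \frac{26217}{-36623} + \frac{2 \cdot 42}{15257} = 26217 \left(- \frac{1}{36623}\right) + 84 \cdot \frac{1}{15257} = - \frac{26217}{36623} + \frac{84}{15257} = - \frac{396916437}{558757111}$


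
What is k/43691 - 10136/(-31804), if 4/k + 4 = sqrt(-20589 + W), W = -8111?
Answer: 794808552122/2493892285239 - 10*I*sqrt(287)/313657689 ≈ 0.3187 - 5.4011e-7*I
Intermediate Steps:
k = 4/(-4 + 10*I*sqrt(287)) (k = 4/(-4 + sqrt(-20589 - 8111)) = 4/(-4 + sqrt(-28700)) = 4/(-4 + 10*I*sqrt(287)) ≈ -0.00055718 - 0.023598*I)
k/43691 - 10136/(-31804) = (-4/7179 - 10*I*sqrt(287)/7179)/43691 - 10136/(-31804) = (-4/7179 - 10*I*sqrt(287)/7179)*(1/43691) - 10136*(-1/31804) = (-4/313657689 - 10*I*sqrt(287)/313657689) + 2534/7951 = 794808552122/2493892285239 - 10*I*sqrt(287)/313657689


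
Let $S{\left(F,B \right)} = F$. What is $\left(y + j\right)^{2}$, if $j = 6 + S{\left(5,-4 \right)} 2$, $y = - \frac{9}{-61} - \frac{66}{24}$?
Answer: $\frac{10686361}{59536} \approx 179.49$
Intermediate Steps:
$y = - \frac{635}{244}$ ($y = \left(-9\right) \left(- \frac{1}{61}\right) - \frac{11}{4} = \frac{9}{61} - \frac{11}{4} = - \frac{635}{244} \approx -2.6025$)
$j = 16$ ($j = 6 + 5 \cdot 2 = 6 + 10 = 16$)
$\left(y + j\right)^{2} = \left(- \frac{635}{244} + 16\right)^{2} = \left(\frac{3269}{244}\right)^{2} = \frac{10686361}{59536}$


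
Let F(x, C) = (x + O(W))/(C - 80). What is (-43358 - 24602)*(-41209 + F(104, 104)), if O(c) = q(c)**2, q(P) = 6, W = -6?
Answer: 8400501620/3 ≈ 2.8002e+9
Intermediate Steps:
O(c) = 36 (O(c) = 6**2 = 36)
F(x, C) = (36 + x)/(-80 + C) (F(x, C) = (x + 36)/(C - 80) = (36 + x)/(-80 + C))
(-43358 - 24602)*(-41209 + F(104, 104)) = (-43358 - 24602)*(-41209 + (36 + 104)/(-80 + 104)) = -67960*(-41209 + 140/24) = -67960*(-41209 + (1/24)*140) = -67960*(-41209 + 35/6) = -67960*(-247219/6) = 8400501620/3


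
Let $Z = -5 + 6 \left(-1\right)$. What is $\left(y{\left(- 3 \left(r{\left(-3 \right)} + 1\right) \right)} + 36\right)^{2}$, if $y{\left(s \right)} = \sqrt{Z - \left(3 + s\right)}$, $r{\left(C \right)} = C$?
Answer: $1276 + 144 i \sqrt{5} \approx 1276.0 + 321.99 i$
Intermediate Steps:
$Z = -11$ ($Z = -5 - 6 = -11$)
$y{\left(s \right)} = \sqrt{-14 - s}$ ($y{\left(s \right)} = \sqrt{-11 - \left(3 + s\right)} = \sqrt{-14 - s}$)
$\left(y{\left(- 3 \left(r{\left(-3 \right)} + 1\right) \right)} + 36\right)^{2} = \left(\sqrt{-14 - - 3 \left(-3 + 1\right)} + 36\right)^{2} = \left(\sqrt{-14 - \left(-3\right) \left(-2\right)} + 36\right)^{2} = \left(\sqrt{-14 - 6} + 36\right)^{2} = \left(\sqrt{-20} + 36\right)^{2} = \left(2 i \sqrt{5} + 36\right)^{2} = \left(36 + 2 i \sqrt{5}\right)^{2}$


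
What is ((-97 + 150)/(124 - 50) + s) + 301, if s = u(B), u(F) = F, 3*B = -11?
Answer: 66167/222 ≈ 298.05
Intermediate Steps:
B = -11/3 (B = (⅓)*(-11) = -11/3 ≈ -3.6667)
s = -11/3 ≈ -3.6667
((-97 + 150)/(124 - 50) + s) + 301 = ((-97 + 150)/(124 - 50) - 11/3) + 301 = (53/74 - 11/3) + 301 = -655/222 + 301 = 66167/222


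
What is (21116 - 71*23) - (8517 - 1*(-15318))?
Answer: -4352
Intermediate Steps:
(21116 - 71*23) - (8517 - 1*(-15318)) = (21116 - 1633) - (8517 + 15318) = 19483 - 1*23835 = 19483 - 23835 = -4352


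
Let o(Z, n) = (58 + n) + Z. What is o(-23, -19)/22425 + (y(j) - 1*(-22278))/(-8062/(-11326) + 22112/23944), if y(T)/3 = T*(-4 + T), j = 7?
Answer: 566105145546541/41437385925 ≈ 13662.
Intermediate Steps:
y(T) = 3*T*(-4 + T) (y(T) = 3*(T*(-4 + T)) = 3*T*(-4 + T))
o(Z, n) = 58 + Z + n
o(-23, -19)/22425 + (y(j) - 1*(-22278))/(-8062/(-11326) + 22112/23944) = (58 - 23 - 19)/22425 + (3*7*(-4 + 7) - 1*(-22278))/(-8062/(-11326) + 22112/23944) = 16*(1/22425) + (3*7*3 + 22278)/(-8062*(-1/11326) + 22112*(1/23944)) = 16/22425 + (63 + 22278)/(4031/5663 + 2764/2993) = 16/22425 + 22341/(27717315/16949359) = 16/22425 + 22341*(16949359/27717315) = 16/22425 + 126221876473/9239105 = 566105145546541/41437385925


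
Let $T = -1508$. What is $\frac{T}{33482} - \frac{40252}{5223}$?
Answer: $- \frac{677796874}{87438243} \approx -7.7517$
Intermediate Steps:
$\frac{T}{33482} - \frac{40252}{5223} = - \frac{1508}{33482} - \frac{40252}{5223} = \left(-1508\right) \frac{1}{33482} - \frac{40252}{5223} = - \frac{754}{16741} - \frac{40252}{5223} = - \frac{677796874}{87438243}$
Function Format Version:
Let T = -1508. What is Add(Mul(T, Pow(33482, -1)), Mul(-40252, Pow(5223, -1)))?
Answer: Rational(-677796874, 87438243) ≈ -7.7517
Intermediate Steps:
Add(Mul(T, Pow(33482, -1)), Mul(-40252, Pow(5223, -1))) = Add(Mul(-1508, Pow(33482, -1)), Mul(-40252, Pow(5223, -1))) = Add(Mul(-1508, Rational(1, 33482)), Mul(-40252, Rational(1, 5223))) = Add(Rational(-754, 16741), Rational(-40252, 5223)) = Rational(-677796874, 87438243)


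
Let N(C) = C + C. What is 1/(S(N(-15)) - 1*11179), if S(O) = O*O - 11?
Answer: -1/10290 ≈ -9.7182e-5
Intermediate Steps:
N(C) = 2*C
S(O) = -11 + O² (S(O) = O² - 11 = -11 + O²)
1/(S(N(-15)) - 1*11179) = 1/((-11 + (2*(-15))²) - 1*11179) = 1/((-11 + (-30)²) - 11179) = 1/((-11 + 900) - 11179) = 1/(889 - 11179) = 1/(-10290) = -1/10290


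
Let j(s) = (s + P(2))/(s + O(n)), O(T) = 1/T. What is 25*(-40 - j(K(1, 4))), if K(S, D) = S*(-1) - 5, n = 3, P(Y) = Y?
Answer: -17300/17 ≈ -1017.6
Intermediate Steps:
O(T) = 1/T
K(S, D) = -5 - S (K(S, D) = -S - 5 = -5 - S)
j(s) = (2 + s)/(⅓ + s) (j(s) = (s + 2)/(s + 1/3) = (2 + s)/(s + ⅓) = (2 + s)/(⅓ + s))
25*(-40 - j(K(1, 4))) = 25*(-40 - 3*(2 + (-5 - 1*1))/(1 + 3*(-5 - 1*1))) = 25*(-40 - 3*(2 + (-5 - 1))/(1 + 3*(-5 - 1))) = 25*(-40 - 3*(2 - 6)/(1 + 3*(-6))) = 25*(-40 - 3*(-4)/(1 - 18)) = 25*(-40 - 3*(-4)/(-17)) = 25*(-40 - 3*(-1)*(-4)/17) = 25*(-40 - 1*12/17) = 25*(-40 - 12/17) = 25*(-692/17) = -17300/17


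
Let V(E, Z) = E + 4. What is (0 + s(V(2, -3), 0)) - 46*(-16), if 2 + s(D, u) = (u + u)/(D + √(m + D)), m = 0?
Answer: 734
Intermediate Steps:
V(E, Z) = 4 + E
s(D, u) = -2 + 2*u/(D + √D) (s(D, u) = -2 + (u + u)/(D + √(0 + D)) = -2 + (2*u)/(D + √D) = -2 + 2*u/(D + √D))
(0 + s(V(2, -3), 0)) - 46*(-16) = (0 + 2*(0 - (4 + 2) - √(4 + 2))/((4 + 2) + √(4 + 2))) - 46*(-16) = (0 + 2*(0 - 1*6 - √6)/(6 + √6)) + 736 = (0 + 2*(0 - 6 - √6)/(6 + √6)) + 736 = (0 + 2*(-6 - √6)/(6 + √6)) + 736 = 2*(-6 - √6)/(6 + √6) + 736 = 736 + 2*(-6 - √6)/(6 + √6)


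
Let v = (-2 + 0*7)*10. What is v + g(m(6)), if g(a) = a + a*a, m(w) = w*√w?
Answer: 196 + 6*√6 ≈ 210.70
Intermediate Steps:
m(w) = w^(3/2)
g(a) = a + a²
v = -20 (v = (-2 + 0)*10 = -2*10 = -20)
v + g(m(6)) = -20 + 6^(3/2)*(1 + 6^(3/2)) = -20 + (6*√6)*(1 + 6*√6) = -20 + 6*√6*(1 + 6*√6)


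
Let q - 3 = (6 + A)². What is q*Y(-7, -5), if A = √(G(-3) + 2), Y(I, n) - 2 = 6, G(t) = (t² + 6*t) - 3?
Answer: 232 + 96*I*√10 ≈ 232.0 + 303.58*I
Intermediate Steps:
G(t) = -3 + t² + 6*t
Y(I, n) = 8 (Y(I, n) = 2 + 6 = 8)
A = I*√10 (A = √((-3 + (-3)² + 6*(-3)) + 2) = √((-3 + 9 - 18) + 2) = √(-12 + 2) = √(-10) = I*√10 ≈ 3.1623*I)
q = 3 + (6 + I*√10)² ≈ 29.0 + 37.947*I
q*Y(-7, -5) = (29 + 12*I*√10)*8 = 232 + 96*I*√10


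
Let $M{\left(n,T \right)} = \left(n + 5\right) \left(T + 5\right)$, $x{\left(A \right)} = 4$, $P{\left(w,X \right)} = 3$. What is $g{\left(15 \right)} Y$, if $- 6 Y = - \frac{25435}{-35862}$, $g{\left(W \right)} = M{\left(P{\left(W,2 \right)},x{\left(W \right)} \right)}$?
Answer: $- \frac{50870}{5977} \approx -8.511$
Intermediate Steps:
$M{\left(n,T \right)} = \left(5 + T\right) \left(5 + n\right)$ ($M{\left(n,T \right)} = \left(5 + n\right) \left(5 + T\right) = \left(5 + T\right) \left(5 + n\right)$)
$g{\left(W \right)} = 72$ ($g{\left(W \right)} = 25 + 5 \cdot 4 + 5 \cdot 3 + 4 \cdot 3 = 25 + 20 + 15 + 12 = 72$)
$Y = - \frac{25435}{215172}$ ($Y = - \frac{\left(-25435\right) \frac{1}{-35862}}{6} = - \frac{\left(-25435\right) \left(- \frac{1}{35862}\right)}{6} = \left(- \frac{1}{6}\right) \frac{25435}{35862} = - \frac{25435}{215172} \approx -0.11821$)
$g{\left(15 \right)} Y = 72 \left(- \frac{25435}{215172}\right) = - \frac{50870}{5977}$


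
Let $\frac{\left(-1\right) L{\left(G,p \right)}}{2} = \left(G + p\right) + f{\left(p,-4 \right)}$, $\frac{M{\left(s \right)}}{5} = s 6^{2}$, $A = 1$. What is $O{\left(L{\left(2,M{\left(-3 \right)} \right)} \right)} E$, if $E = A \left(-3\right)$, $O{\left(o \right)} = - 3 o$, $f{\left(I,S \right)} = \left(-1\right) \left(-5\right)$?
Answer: $9594$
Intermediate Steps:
$f{\left(I,S \right)} = 5$
$M{\left(s \right)} = 180 s$ ($M{\left(s \right)} = 5 s 6^{2} = 5 s 36 = 5 \cdot 36 s = 180 s$)
$L{\left(G,p \right)} = -10 - 2 G - 2 p$ ($L{\left(G,p \right)} = - 2 \left(\left(G + p\right) + 5\right) = - 2 \left(5 + G + p\right) = -10 - 2 G - 2 p$)
$E = -3$ ($E = 1 \left(-3\right) = -3$)
$O{\left(L{\left(2,M{\left(-3 \right)} \right)} \right)} E = - 3 \left(-10 - 4 - 2 \cdot 180 \left(-3\right)\right) \left(-3\right) = - 3 \left(-10 - 4 - -1080\right) \left(-3\right) = - 3 \left(-10 - 4 + 1080\right) \left(-3\right) = \left(-3\right) 1066 \left(-3\right) = \left(-3198\right) \left(-3\right) = 9594$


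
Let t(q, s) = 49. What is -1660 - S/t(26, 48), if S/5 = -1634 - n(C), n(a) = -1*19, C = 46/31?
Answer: -73265/49 ≈ -1495.2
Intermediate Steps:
C = 46/31 (C = 46*(1/31) = 46/31 ≈ 1.4839)
n(a) = -19
S = -8075 (S = 5*(-1634 - 1*(-19)) = 5*(-1634 + 19) = 5*(-1615) = -8075)
-1660 - S/t(26, 48) = -1660 - (-8075)/49 = -1660 - 1*(-8075/49) = -1660 + 8075/49 = -73265/49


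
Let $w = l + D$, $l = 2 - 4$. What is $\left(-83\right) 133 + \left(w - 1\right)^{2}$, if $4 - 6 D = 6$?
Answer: $- \frac{99251}{9} \approx -11028.0$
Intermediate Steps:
$D = - \frac{1}{3}$ ($D = \frac{2}{3} - 1 = - \frac{1}{3} \approx -0.33333$)
$l = -2$ ($l = 2 - 4 = -2$)
$w = - \frac{7}{3}$ ($w = -2 - \frac{1}{3} = - \frac{7}{3} \approx -2.3333$)
$\left(-83\right) 133 + \left(w - 1\right)^{2} = \left(-83\right) 133 + \left(- \frac{7}{3} - 1\right)^{2} = -11039 + \left(- \frac{10}{3}\right)^{2} = -11039 + \frac{100}{9} = - \frac{99251}{9}$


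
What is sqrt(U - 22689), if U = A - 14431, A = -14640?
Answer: 4*I*sqrt(3235) ≈ 227.51*I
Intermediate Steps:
U = -29071 (U = -14640 - 14431 = -29071)
sqrt(U - 22689) = sqrt(-29071 - 22689) = sqrt(-51760) = 4*I*sqrt(3235)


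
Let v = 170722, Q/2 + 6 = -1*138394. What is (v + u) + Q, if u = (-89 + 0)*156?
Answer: -119962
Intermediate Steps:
Q = -276800 (Q = -12 + 2*(-1*138394) = -12 + 2*(-138394) = -12 - 276788 = -276800)
u = -13884 (u = -89*156 = -13884)
(v + u) + Q = (170722 - 13884) - 276800 = 156838 - 276800 = -119962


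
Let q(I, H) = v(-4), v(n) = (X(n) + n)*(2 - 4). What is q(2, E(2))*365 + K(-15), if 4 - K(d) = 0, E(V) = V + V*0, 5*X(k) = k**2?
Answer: 588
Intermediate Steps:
X(k) = k**2/5
v(n) = -2*n - 2*n**2/5 (v(n) = (n**2/5 + n)*(2 - 4) = (n + n**2/5)*(-2) = -2*n - 2*n**2/5)
E(V) = V (E(V) = V + 0 = V)
K(d) = 4 (K(d) = 4 - 1*0 = 4 + 0 = 4)
q(I, H) = 8/5 (q(I, H) = (2/5)*(-4)*(-5 - 1*(-4)) = (2/5)*(-4)*(-5 + 4) = (2/5)*(-4)*(-1) = 8/5)
q(2, E(2))*365 + K(-15) = (8/5)*365 + 4 = 584 + 4 = 588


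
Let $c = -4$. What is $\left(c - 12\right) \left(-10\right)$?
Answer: $160$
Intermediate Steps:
$\left(c - 12\right) \left(-10\right) = \left(-4 - 12\right) \left(-10\right) = \left(-16\right) \left(-10\right) = 160$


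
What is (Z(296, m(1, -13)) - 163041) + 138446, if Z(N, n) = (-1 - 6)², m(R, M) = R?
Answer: -24546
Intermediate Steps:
Z(N, n) = 49 (Z(N, n) = (-7)² = 49)
(Z(296, m(1, -13)) - 163041) + 138446 = (49 - 163041) + 138446 = -162992 + 138446 = -24546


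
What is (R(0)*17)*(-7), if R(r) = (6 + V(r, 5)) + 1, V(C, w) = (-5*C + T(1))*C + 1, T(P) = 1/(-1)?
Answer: -952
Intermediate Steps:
T(P) = -1
V(C, w) = 1 + C*(-1 - 5*C) (V(C, w) = (-5*C - 1)*C + 1 = (-1 - 5*C)*C + 1 = C*(-1 - 5*C) + 1 = 1 + C*(-1 - 5*C))
R(r) = 8 - r - 5*r**2 (R(r) = (6 + (1 - r - 5*r**2)) + 1 = (7 - r - 5*r**2) + 1 = 8 - r - 5*r**2)
(R(0)*17)*(-7) = ((8 - 1*0 - 5*0**2)*17)*(-7) = ((8 + 0 - 5*0)*17)*(-7) = ((8 + 0 + 0)*17)*(-7) = (8*17)*(-7) = 136*(-7) = -952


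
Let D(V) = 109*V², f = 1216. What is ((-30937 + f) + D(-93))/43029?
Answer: 304340/14343 ≈ 21.219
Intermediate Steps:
((-30937 + f) + D(-93))/43029 = ((-30937 + 1216) + 109*(-93)²)/43029 = (-29721 + 109*8649)*(1/43029) = (-29721 + 942741)*(1/43029) = 913020*(1/43029) = 304340/14343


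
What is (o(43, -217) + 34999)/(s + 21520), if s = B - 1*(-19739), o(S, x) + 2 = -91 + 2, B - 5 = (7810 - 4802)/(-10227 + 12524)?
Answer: 6681973/7898868 ≈ 0.84594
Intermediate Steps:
B = 14493/2297 (B = 5 + (7810 - 4802)/(-10227 + 12524) = 5 + 3008/2297 = 14493/2297 ≈ 6.3095)
o(S, x) = -91 (o(S, x) = -2 + (-91 + 2) = -2 - 89 = -91)
s = 45354976/2297 (s = 14493/2297 - 1*(-19739) = 14493/2297 + 19739 = 45354976/2297 ≈ 19745.)
(o(43, -217) + 34999)/(s + 21520) = (-91 + 34999)/(45354976/2297 + 21520) = 34908/(94786416/2297) = 34908*(2297/94786416) = 6681973/7898868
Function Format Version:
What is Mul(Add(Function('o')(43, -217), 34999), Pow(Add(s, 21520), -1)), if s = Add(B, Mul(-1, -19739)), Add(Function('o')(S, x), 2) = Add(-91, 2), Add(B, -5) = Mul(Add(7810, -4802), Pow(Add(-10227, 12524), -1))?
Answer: Rational(6681973, 7898868) ≈ 0.84594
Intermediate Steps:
B = Rational(14493, 2297) (B = Add(5, Mul(Add(7810, -4802), Pow(Add(-10227, 12524), -1))) = Add(5, Mul(3008, Pow(2297, -1))) = Add(5, Mul(3008, Rational(1, 2297))) = Add(5, Rational(3008, 2297)) = Rational(14493, 2297) ≈ 6.3095)
Function('o')(S, x) = -91 (Function('o')(S, x) = Add(-2, Add(-91, 2)) = Add(-2, -89) = -91)
s = Rational(45354976, 2297) (s = Add(Rational(14493, 2297), Mul(-1, -19739)) = Add(Rational(14493, 2297), 19739) = Rational(45354976, 2297) ≈ 19745.)
Mul(Add(Function('o')(43, -217), 34999), Pow(Add(s, 21520), -1)) = Mul(Add(-91, 34999), Pow(Add(Rational(45354976, 2297), 21520), -1)) = Mul(34908, Pow(Rational(94786416, 2297), -1)) = Mul(34908, Rational(2297, 94786416)) = Rational(6681973, 7898868)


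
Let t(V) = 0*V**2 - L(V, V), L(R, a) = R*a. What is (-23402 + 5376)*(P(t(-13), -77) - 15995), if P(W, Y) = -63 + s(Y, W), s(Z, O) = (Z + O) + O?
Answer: 296942298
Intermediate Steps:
s(Z, O) = Z + 2*O (s(Z, O) = (O + Z) + O = Z + 2*O)
t(V) = -V**2 (t(V) = 0*V**2 - V*V = 0 - V**2 = -V**2)
P(W, Y) = -63 + Y + 2*W (P(W, Y) = -63 + (Y + 2*W) = -63 + Y + 2*W)
(-23402 + 5376)*(P(t(-13), -77) - 15995) = (-23402 + 5376)*((-63 - 77 + 2*(-1*(-13)**2)) - 15995) = -18026*((-63 - 77 + 2*(-1*169)) - 15995) = -18026*((-63 - 77 + 2*(-169)) - 15995) = -18026*((-63 - 77 - 338) - 15995) = -18026*(-478 - 15995) = -18026*(-16473) = 296942298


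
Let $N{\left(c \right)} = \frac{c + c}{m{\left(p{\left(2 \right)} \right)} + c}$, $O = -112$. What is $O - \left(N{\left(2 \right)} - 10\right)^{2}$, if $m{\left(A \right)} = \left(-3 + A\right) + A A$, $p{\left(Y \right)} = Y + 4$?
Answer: $- \frac{353108}{1681} \approx -210.06$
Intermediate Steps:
$p{\left(Y \right)} = 4 + Y$
$m{\left(A \right)} = -3 + A + A^{2}$ ($m{\left(A \right)} = \left(-3 + A\right) + A^{2} = -3 + A + A^{2}$)
$N{\left(c \right)} = \frac{2 c}{39 + c}$ ($N{\left(c \right)} = \frac{c + c}{\left(-3 + \left(4 + 2\right) + \left(4 + 2\right)^{2}\right) + c} = \frac{2 c}{\left(-3 + 6 + 6^{2}\right) + c} = \frac{2 c}{\left(-3 + 6 + 36\right) + c} = \frac{2 c}{39 + c}$)
$O - \left(N{\left(2 \right)} - 10\right)^{2} = -112 - \left(2 \cdot 2 \frac{1}{39 + 2} - 10\right)^{2} = -112 - \left(2 \cdot 2 \cdot \frac{1}{41} - 10\right)^{2} = -112 - \left(\frac{4}{41} - 10\right)^{2} = -112 - \left(- \frac{406}{41}\right)^{2} = -112 - \frac{164836}{1681} = - \frac{353108}{1681}$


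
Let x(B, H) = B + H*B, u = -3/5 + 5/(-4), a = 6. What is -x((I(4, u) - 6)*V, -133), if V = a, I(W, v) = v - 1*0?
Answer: -31086/5 ≈ -6217.2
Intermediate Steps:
u = -37/20 (u = -3*1/5 + 5*(-1/4) = -3/5 - 5/4 = -37/20 ≈ -1.8500)
I(W, v) = v (I(W, v) = v + 0 = v)
V = 6
x(B, H) = B + B*H
-x((I(4, u) - 6)*V, -133) = -(-37/20 - 6)*6*(1 - 133) = -(-157/20*6)*(-132) = -(-471)*(-132)/10 = -1*31086/5 = -31086/5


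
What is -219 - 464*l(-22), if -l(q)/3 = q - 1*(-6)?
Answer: -22491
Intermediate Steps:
l(q) = -18 - 3*q (l(q) = -3*(q - 1*(-6)) = -3*(q + 6) = -3*(6 + q) = -18 - 3*q)
-219 - 464*l(-22) = -219 - 464*(-18 - 3*(-22)) = -219 - 464*(-18 + 66) = -219 - 464*48 = -219 - 22272 = -22491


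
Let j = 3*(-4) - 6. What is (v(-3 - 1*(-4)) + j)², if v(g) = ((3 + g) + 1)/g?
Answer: 169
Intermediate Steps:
v(g) = (4 + g)/g
j = -18 (j = -12 - 6 = -18)
(v(-3 - 1*(-4)) + j)² = ((4 + (-3 - 1*(-4)))/(-3 - 1*(-4)) - 18)² = ((4 + (-3 + 4))/(-3 + 4) - 18)² = ((4 + 1)/1 - 18)² = (1*5 - 18)² = (5 - 18)² = (-13)² = 169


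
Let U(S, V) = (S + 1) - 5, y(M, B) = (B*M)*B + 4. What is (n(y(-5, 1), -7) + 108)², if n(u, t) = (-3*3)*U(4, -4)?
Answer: 11664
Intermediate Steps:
y(M, B) = 4 + M*B² (y(M, B) = M*B² + 4 = 4 + M*B²)
U(S, V) = -4 + S (U(S, V) = (1 + S) - 5 = -4 + S)
n(u, t) = 0 (n(u, t) = (-3*3)*(-4 + 4) = -9*0 = 0)
(n(y(-5, 1), -7) + 108)² = (0 + 108)² = 108² = 11664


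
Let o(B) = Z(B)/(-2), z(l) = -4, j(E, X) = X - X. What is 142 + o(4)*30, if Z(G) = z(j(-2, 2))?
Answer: 202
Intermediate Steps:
j(E, X) = 0
Z(G) = -4
o(B) = 2 (o(B) = -4/(-2) = -4*(-½) = 2)
142 + o(4)*30 = 142 + 2*30 = 142 + 60 = 202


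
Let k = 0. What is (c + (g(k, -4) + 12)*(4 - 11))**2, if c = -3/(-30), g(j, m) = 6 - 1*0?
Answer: 1585081/100 ≈ 15851.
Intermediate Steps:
g(j, m) = 6 (g(j, m) = 6 + 0 = 6)
c = 1/10 (c = -3*(-1/30) = 1/10 ≈ 0.10000)
(c + (g(k, -4) + 12)*(4 - 11))**2 = (1/10 + (6 + 12)*(4 - 11))**2 = (1/10 + 18*(-7))**2 = (1/10 - 126)**2 = (-1259/10)**2 = 1585081/100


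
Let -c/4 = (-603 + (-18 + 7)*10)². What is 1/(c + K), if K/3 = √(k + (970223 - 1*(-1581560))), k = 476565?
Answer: -508369/1033749346861 - 3*√757087/2067498693722 ≈ -4.9303e-7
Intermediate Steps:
K = 6*√757087 (K = 3*√(476565 + (970223 - 1*(-1581560))) = 3*√(476565 + (970223 + 1581560)) = 3*√(476565 + 2551783) = 3*√3028348 = 3*(2*√757087) = 6*√757087 ≈ 5220.6)
c = -2033476 (c = -4*(-603 + (-18 + 7)*10)² = -4*(-603 - 11*10)² = -4*(-603 - 110)² = -4*(-713)² = -4*508369 = -2033476)
1/(c + K) = 1/(-2033476 + 6*√757087)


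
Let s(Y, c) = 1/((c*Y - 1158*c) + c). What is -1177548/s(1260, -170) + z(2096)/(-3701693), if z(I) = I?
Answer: 76324710015255544/3701693 ≈ 2.0619e+10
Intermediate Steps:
s(Y, c) = 1/(-1157*c + Y*c) (s(Y, c) = 1/((Y*c - 1158*c) + c) = 1/((-1158*c + Y*c) + c) = 1/(-1157*c + Y*c))
-1177548/s(1260, -170) + z(2096)/(-3701693) = -1177548/(1/((-170)*(-1157 + 1260))) + 2096/(-3701693) = -1177548/((-1/170/103)) + 2096*(-1/3701693) = -1177548/((-1/170*1/103)) - 2096/3701693 = -1177548/(-1/17510) - 2096/3701693 = -1177548*(-17510) - 2096/3701693 = 20618865480 - 2096/3701693 = 76324710015255544/3701693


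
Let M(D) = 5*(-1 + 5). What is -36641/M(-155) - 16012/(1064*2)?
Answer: -1223317/665 ≈ -1839.6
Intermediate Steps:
M(D) = 20 (M(D) = 5*4 = 20)
-36641/M(-155) - 16012/(1064*2) = -36641/20 - 16012/(1064*2) = -36641*1/20 - 16012/2128 = -36641/20 - 16012*1/2128 = -36641/20 - 4003/532 = -1223317/665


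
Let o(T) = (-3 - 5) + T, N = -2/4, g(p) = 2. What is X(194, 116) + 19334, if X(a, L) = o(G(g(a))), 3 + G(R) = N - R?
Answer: 38641/2 ≈ 19321.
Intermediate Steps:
N = -1/2 (N = -2*1/4 = -1/2 ≈ -0.50000)
G(R) = -7/2 - R (G(R) = -3 + (-1/2 - R) = -7/2 - R)
o(T) = -8 + T
X(a, L) = -27/2 (X(a, L) = -8 + (-7/2 - 1*2) = -8 + (-7/2 - 2) = -8 - 11/2 = -27/2)
X(194, 116) + 19334 = -27/2 + 19334 = 38641/2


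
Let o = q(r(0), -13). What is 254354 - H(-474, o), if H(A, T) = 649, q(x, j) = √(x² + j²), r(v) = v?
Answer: 253705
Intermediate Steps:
q(x, j) = √(j² + x²)
o = 13 (o = √((-13)² + 0²) = √(169 + 0) = √169 = 13)
254354 - H(-474, o) = 254354 - 1*649 = 254354 - 649 = 253705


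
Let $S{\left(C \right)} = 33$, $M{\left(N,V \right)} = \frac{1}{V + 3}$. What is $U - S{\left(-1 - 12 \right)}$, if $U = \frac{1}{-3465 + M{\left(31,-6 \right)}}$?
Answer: $- \frac{343071}{10396} \approx -33.0$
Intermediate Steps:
$M{\left(N,V \right)} = \frac{1}{3 + V}$
$U = - \frac{3}{10396}$ ($U = \frac{1}{-3465 + \frac{1}{3 - 6}} = \frac{1}{-3465 + \frac{1}{-3}} = \frac{1}{-3465 - \frac{1}{3}} = \frac{1}{- \frac{10396}{3}} = - \frac{3}{10396} \approx -0.00028857$)
$U - S{\left(-1 - 12 \right)} = - \frac{3}{10396} - 33 = - \frac{343071}{10396}$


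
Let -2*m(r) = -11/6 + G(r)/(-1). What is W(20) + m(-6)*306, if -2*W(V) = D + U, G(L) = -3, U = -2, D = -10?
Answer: -345/2 ≈ -172.50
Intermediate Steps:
m(r) = -7/12 (m(r) = -(-11/6 - 3/(-1))/2 = -(-11*⅙ - 3*(-1))/2 = -(-11/6 + 3)/2 = -½*7/6 = -7/12)
W(V) = 6 (W(V) = -(-10 - 2)/2 = -½*(-12) = 6)
W(20) + m(-6)*306 = 6 - 7/12*306 = 6 - 357/2 = -345/2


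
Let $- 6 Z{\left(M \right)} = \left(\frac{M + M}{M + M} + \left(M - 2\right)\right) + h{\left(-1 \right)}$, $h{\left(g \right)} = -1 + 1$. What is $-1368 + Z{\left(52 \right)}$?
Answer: $- \frac{2753}{2} \approx -1376.5$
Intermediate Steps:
$h{\left(g \right)} = 0$
$Z{\left(M \right)} = \frac{1}{6} - \frac{M}{6}$ ($Z{\left(M \right)} = - \frac{\left(\frac{M + M}{M + M} + \left(M - 2\right)\right) + 0}{6} = - \frac{\left(\frac{2 M}{2 M} + \left(-2 + M\right)\right) + 0}{6} = - \frac{\left(2 M \frac{1}{2 M} + \left(-2 + M\right)\right) + 0}{6} = - \frac{\left(1 + \left(-2 + M\right)\right) + 0}{6} = - \frac{\left(-1 + M\right) + 0}{6} = - \frac{-1 + M}{6} = \frac{1}{6} - \frac{M}{6}$)
$-1368 + Z{\left(52 \right)} = -1368 + \left(\frac{1}{6} - \frac{26}{3}\right) = -1368 - \frac{17}{2} = - \frac{2753}{2}$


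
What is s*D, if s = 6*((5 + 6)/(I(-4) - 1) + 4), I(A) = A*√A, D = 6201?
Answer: 712638/5 + 251856*I/5 ≈ 1.4253e+5 + 50371.0*I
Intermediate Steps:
I(A) = A^(3/2)
s = 24 + 66*(-1 + 8*I)/65 (s = 6*((5 + 6)/((-4)^(3/2) - 1) + 4) = 6*(11/(-8*I - 1) + 4) = 6*(11/(-1 - 8*I) + 4) = 6*(11*((-1 + 8*I)/65) + 4) = 6*(11*(-1 + 8*I)/65 + 4) = 6*(4 + 11*(-1 + 8*I)/65) = 24 + 66*(-1 + 8*I)/65 ≈ 22.985 + 8.1231*I)
s*D = (1494/65 + 528*I/65)*6201 = 712638/5 + 251856*I/5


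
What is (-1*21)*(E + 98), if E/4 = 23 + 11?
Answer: -4914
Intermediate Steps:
E = 136 (E = 4*(23 + 11) = 4*34 = 136)
(-1*21)*(E + 98) = (-1*21)*(136 + 98) = -21*234 = -4914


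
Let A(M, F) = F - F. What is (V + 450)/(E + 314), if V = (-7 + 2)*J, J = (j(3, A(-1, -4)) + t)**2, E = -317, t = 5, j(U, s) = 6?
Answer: 155/3 ≈ 51.667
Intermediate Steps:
A(M, F) = 0
J = 121 (J = (6 + 5)**2 = 11**2 = 121)
V = -605 (V = (-7 + 2)*121 = -5*121 = -605)
(V + 450)/(E + 314) = (-605 + 450)/(-317 + 314) = -155/(-3) = -155*(-1/3) = 155/3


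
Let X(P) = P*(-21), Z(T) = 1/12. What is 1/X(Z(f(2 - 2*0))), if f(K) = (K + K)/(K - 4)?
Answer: -4/7 ≈ -0.57143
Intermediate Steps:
f(K) = 2*K/(-4 + K) (f(K) = (2*K)/(-4 + K) = 2*K/(-4 + K))
Z(T) = 1/12
X(P) = -21*P
1/X(Z(f(2 - 2*0))) = 1/(-21*1/12) = 1/(-7/4) = -4/7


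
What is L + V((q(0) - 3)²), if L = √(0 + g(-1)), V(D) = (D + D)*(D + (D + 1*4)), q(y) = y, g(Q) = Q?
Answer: 396 + I ≈ 396.0 + 1.0*I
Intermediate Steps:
V(D) = 2*D*(4 + 2*D) (V(D) = (2*D)*(D + (D + 4)) = (2*D)*(D + (4 + D)) = (2*D)*(4 + 2*D) = 2*D*(4 + 2*D))
L = I (L = √(0 - 1) = √(-1) = I ≈ 1.0*I)
L + V((q(0) - 3)²) = I + 4*(0 - 3)²*(2 + (0 - 3)²) = I + 4*(-3)²*(2 + (-3)²) = I + 4*9*(2 + 9) = I + 4*9*11 = I + 396 = 396 + I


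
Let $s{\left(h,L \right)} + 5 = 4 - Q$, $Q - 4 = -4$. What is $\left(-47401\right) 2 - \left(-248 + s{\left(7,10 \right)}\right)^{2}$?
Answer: $-156803$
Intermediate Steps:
$Q = 0$ ($Q = 4 - 4 = 0$)
$s{\left(h,L \right)} = -1$ ($s{\left(h,L \right)} = -5 + \left(4 - 0\right) = -5 + \left(4 + 0\right) = -5 + 4 = -1$)
$\left(-47401\right) 2 - \left(-248 + s{\left(7,10 \right)}\right)^{2} = \left(-47401\right) 2 - \left(-248 - 1\right)^{2} = -94802 - \left(-249\right)^{2} = -94802 - 62001 = -156803$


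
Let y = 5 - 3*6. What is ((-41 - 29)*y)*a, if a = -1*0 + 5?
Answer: 4550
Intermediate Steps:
a = 5 (a = 0 + 5 = 5)
y = -13 (y = 5 - 18 = -13)
((-41 - 29)*y)*a = ((-41 - 29)*(-13))*5 = -70*(-13)*5 = 910*5 = 4550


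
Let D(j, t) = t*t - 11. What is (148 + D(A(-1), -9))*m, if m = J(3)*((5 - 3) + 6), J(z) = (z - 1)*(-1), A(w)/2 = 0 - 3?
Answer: -3488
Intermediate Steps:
A(w) = -6 (A(w) = 2*(0 - 3) = 2*(-3) = -6)
J(z) = 1 - z (J(z) = (-1 + z)*(-1) = 1 - z)
D(j, t) = -11 + t**2 (D(j, t) = t**2 - 11 = -11 + t**2)
m = -16 (m = (1 - 1*3)*((5 - 3) + 6) = (1 - 3)*(2 + 6) = -2*8 = -16)
(148 + D(A(-1), -9))*m = (148 + (-11 + (-9)**2))*(-16) = (148 + (-11 + 81))*(-16) = (148 + 70)*(-16) = 218*(-16) = -3488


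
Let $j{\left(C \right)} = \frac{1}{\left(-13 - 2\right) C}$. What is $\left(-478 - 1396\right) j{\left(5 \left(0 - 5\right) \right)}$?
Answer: $- \frac{1874}{375} \approx -4.9973$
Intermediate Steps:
$j{\left(C \right)} = - \frac{1}{15 C}$ ($j{\left(C \right)} = \frac{1}{\left(-15\right) C} = - \frac{1}{15 C}$)
$\left(-478 - 1396\right) j{\left(5 \left(0 - 5\right) \right)} = \left(-478 - 1396\right) \left(- \frac{1}{15 \cdot 5 \left(0 - 5\right)}\right) = - 1874 \left(- \frac{1}{15 \cdot 5 \left(-5\right)}\right) = - 1874 \left(- \frac{1}{15 \left(-25\right)}\right) = - 1874 \left(\left(- \frac{1}{15}\right) \left(- \frac{1}{25}\right)\right) = \left(-1874\right) \frac{1}{375} = - \frac{1874}{375}$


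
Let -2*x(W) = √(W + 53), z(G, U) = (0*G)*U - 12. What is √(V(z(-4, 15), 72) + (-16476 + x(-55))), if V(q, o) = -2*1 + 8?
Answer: √(-65880 - 2*I*√2)/2 ≈ 0.0027549 - 128.34*I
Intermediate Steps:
z(G, U) = -12 (z(G, U) = 0*U - 12 = 0 - 12 = -12)
x(W) = -√(53 + W)/2 (x(W) = -√(W + 53)/2 = -√(53 + W)/2)
V(q, o) = 6 (V(q, o) = -2 + 8 = 6)
√(V(z(-4, 15), 72) + (-16476 + x(-55))) = √(6 + (-16476 - √(53 - 55)/2)) = √(6 + (-16476 - I*√2/2)) = √(-16470 - I*√2/2)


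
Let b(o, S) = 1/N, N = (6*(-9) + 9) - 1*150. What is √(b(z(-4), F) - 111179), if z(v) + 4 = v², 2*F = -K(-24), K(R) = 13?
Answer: I*√4227581670/195 ≈ 333.44*I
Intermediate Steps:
F = -13/2 (F = (-1*13)/2 = (½)*(-13) = -13/2 ≈ -6.5000)
z(v) = -4 + v²
N = -195 (N = (-54 + 9) - 150 = -45 - 150 = -195)
b(o, S) = -1/195 (b(o, S) = 1/(-195) = -1/195)
√(b(z(-4), F) - 111179) = √(-1/195 - 111179) = √(-21679906/195) = I*√4227581670/195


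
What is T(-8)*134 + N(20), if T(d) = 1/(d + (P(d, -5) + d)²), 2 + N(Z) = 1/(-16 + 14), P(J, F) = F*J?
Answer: -1203/508 ≈ -2.3681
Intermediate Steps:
N(Z) = -5/2 (N(Z) = -2 + 1/(-16 + 14) = -2 + 1/(-2) = -2 - ½ = -5/2)
T(d) = 1/(d + 16*d²) (T(d) = 1/(d + (-5*d + d)²) = 1/(d + (-4*d)²) = 1/(d + 16*d²))
T(-8)*134 + N(20) = (1/((-8)*(1 + 16*(-8))))*134 - 5/2 = -1/(8*(1 - 128))*134 - 5/2 = -⅛/(-127)*134 - 5/2 = -⅛*(-1/127)*134 - 5/2 = (1/1016)*134 - 5/2 = 67/508 - 5/2 = -1203/508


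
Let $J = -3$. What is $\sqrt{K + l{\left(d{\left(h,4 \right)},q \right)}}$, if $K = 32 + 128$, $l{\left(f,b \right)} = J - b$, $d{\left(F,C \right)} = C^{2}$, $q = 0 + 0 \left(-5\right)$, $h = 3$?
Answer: $\sqrt{157} \approx 12.53$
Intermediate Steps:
$q = 0$ ($q = 0 + 0 = 0$)
$l{\left(f,b \right)} = -3 - b$
$K = 160$
$\sqrt{K + l{\left(d{\left(h,4 \right)},q \right)}} = \sqrt{160 - 3} = \sqrt{157}$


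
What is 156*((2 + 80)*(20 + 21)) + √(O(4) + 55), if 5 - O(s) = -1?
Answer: 524472 + √61 ≈ 5.2448e+5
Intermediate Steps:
O(s) = 6 (O(s) = 5 - 1*(-1) = 5 + 1 = 6)
156*((2 + 80)*(20 + 21)) + √(O(4) + 55) = 156*((2 + 80)*(20 + 21)) + √(6 + 55) = 156*(82*41) + √61 = 156*3362 + √61 = 524472 + √61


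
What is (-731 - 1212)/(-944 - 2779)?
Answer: 1943/3723 ≈ 0.52189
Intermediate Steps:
(-731 - 1212)/(-944 - 2779) = -1943/(-3723) = -1943*(-1/3723) = 1943/3723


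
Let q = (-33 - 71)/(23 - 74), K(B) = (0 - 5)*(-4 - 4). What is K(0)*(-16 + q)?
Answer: -28480/51 ≈ -558.43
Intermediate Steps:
K(B) = 40 (K(B) = -5*(-8) = 40)
q = 104/51 (q = -104/(-51) = -104*(-1/51) = 104/51 ≈ 2.0392)
K(0)*(-16 + q) = 40*(-16 + 104/51) = 40*(-712/51) = -28480/51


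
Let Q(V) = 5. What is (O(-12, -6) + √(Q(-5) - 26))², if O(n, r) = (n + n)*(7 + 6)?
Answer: (312 - I*√21)² ≈ 97323.0 - 2859.5*I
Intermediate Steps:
O(n, r) = 26*n (O(n, r) = (2*n)*13 = 26*n)
(O(-12, -6) + √(Q(-5) - 26))² = (26*(-12) + √(5 - 26))² = (-312 + √(-21))² = (-312 + I*√21)²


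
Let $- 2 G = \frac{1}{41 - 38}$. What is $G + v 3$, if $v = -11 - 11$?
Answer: $- \frac{397}{6} \approx -66.167$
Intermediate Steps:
$v = -22$ ($v = -11 - 11 = -22$)
$G = - \frac{1}{6}$ ($G = - \frac{1}{2 \left(41 - 38\right)} = - \frac{1}{2 \cdot 3} = \left(- \frac{1}{2}\right) \frac{1}{3} = - \frac{1}{6} \approx -0.16667$)
$G + v 3 = - \frac{1}{6} - 66 = - \frac{397}{6}$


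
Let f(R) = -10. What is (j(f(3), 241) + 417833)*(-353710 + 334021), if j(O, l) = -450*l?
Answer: -6091441887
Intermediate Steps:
(j(f(3), 241) + 417833)*(-353710 + 334021) = (-450*241 + 417833)*(-353710 + 334021) = (-108450 + 417833)*(-19689) = 309383*(-19689) = -6091441887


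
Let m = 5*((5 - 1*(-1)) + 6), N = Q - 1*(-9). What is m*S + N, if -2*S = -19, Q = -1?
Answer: 578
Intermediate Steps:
S = 19/2 (S = -½*(-19) = 19/2 ≈ 9.5000)
N = 8 (N = -1 - 1*(-9) = -1 + 9 = 8)
m = 60 (m = 5*((5 + 1) + 6) = 5*(6 + 6) = 5*12 = 60)
m*S + N = 60*(19/2) + 8 = 570 + 8 = 578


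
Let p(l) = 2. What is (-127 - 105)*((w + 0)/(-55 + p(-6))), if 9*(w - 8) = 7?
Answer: 18328/477 ≈ 38.423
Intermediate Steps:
w = 79/9 (w = 8 + (⅑)*7 = 8 + 7/9 = 79/9 ≈ 8.7778)
(-127 - 105)*((w + 0)/(-55 + p(-6))) = (-127 - 105)*((79/9 + 0)/(-55 + 2)) = -18328/(9*(-53)) = -18328*(-1)/(9*53) = -232*(-79/477) = 18328/477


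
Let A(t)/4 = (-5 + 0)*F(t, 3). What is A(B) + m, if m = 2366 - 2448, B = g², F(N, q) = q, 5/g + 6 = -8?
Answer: -142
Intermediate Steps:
g = -5/14 (g = 5/(-6 - 8) = 5/(-14) = 5*(-1/14) = -5/14 ≈ -0.35714)
B = 25/196 (B = (-5/14)² = 25/196 ≈ 0.12755)
m = -82
A(t) = -60 (A(t) = 4*((-5 + 0)*3) = 4*(-5*3) = 4*(-15) = -60)
A(B) + m = -60 - 82 = -142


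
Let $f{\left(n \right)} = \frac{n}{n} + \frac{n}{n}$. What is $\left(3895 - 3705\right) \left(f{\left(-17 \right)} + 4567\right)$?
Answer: $868110$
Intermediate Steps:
$f{\left(n \right)} = 2$ ($f{\left(n \right)} = 1 + 1 = 2$)
$\left(3895 - 3705\right) \left(f{\left(-17 \right)} + 4567\right) = \left(3895 - 3705\right) \left(2 + 4567\right) = 190 \cdot 4569 = 868110$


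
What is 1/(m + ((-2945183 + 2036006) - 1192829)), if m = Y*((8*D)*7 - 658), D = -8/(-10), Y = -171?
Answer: -5/9985744 ≈ -5.0071e-7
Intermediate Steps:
D = ⅘ (D = -8*(-⅒) = ⅘ ≈ 0.80000)
m = 524286/5 (m = -171*((8*(⅘))*7 - 658) = -171*((32/5)*7 - 658) = -171*(224/5 - 658) = -171*(-3066/5) = 524286/5 ≈ 1.0486e+5)
1/(m + ((-2945183 + 2036006) - 1192829)) = 1/(524286/5 + ((-2945183 + 2036006) - 1192829)) = 1/(524286/5 + (-909177 - 1192829)) = 1/(524286/5 - 2102006) = 1/(-9985744/5) = -5/9985744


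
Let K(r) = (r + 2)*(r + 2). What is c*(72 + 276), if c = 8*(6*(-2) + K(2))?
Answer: 11136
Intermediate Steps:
K(r) = (2 + r)² (K(r) = (2 + r)*(2 + r) = (2 + r)²)
c = 32 (c = 8*(6*(-2) + (2 + 2)²) = 8*(-12 + 4²) = 8*(-12 + 16) = 8*4 = 32)
c*(72 + 276) = 32*(72 + 276) = 32*348 = 11136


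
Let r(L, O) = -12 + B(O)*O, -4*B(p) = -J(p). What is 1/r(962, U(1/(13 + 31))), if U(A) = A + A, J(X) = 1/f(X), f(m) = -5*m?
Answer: -20/241 ≈ -0.082988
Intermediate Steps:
J(X) = -1/(5*X) (J(X) = 1/(-5*X) = -1/(5*X))
U(A) = 2*A
B(p) = -1/(20*p) (B(p) = -(-1)*(-1/(5*p))/4 = -1/(20*p))
r(L, O) = -241/20 (r(L, O) = -12 + (-1/(20*O))*O = -12 - 1/20 = -241/20)
1/r(962, U(1/(13 + 31))) = 1/(-241/20) = -20/241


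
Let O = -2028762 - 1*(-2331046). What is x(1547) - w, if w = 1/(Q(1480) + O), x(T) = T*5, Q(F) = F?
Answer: 2349614539/303764 ≈ 7735.0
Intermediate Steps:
x(T) = 5*T
O = 302284 (O = -2028762 + 2331046 = 302284)
w = 1/303764 (w = 1/(1480 + 302284) = 1/303764 ≈ 3.2920e-6)
x(1547) - w = 5*1547 - 1*1/303764 = 7735 - 1/303764 = 2349614539/303764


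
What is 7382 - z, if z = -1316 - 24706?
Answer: 33404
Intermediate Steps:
z = -26022
7382 - z = 7382 - 1*(-26022) = 7382 + 26022 = 33404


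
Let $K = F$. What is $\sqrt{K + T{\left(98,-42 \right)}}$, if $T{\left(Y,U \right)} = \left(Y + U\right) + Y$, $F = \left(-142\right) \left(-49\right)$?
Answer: $2 \sqrt{1778} \approx 84.333$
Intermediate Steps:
$F = 6958$
$T{\left(Y,U \right)} = U + 2 Y$ ($T{\left(Y,U \right)} = \left(U + Y\right) + Y = U + 2 Y$)
$K = 6958$
$\sqrt{K + T{\left(98,-42 \right)}} = \sqrt{6958 + \left(-42 + 2 \cdot 98\right)} = \sqrt{6958 + \left(-42 + 196\right)} = \sqrt{6958 + 154} = \sqrt{7112} = 2 \sqrt{1778}$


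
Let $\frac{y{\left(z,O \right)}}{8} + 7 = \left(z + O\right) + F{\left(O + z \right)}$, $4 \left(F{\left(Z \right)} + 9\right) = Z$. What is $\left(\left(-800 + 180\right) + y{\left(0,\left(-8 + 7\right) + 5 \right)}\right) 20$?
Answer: $-14160$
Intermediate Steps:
$F{\left(Z \right)} = -9 + \frac{Z}{4}$
$y{\left(z,O \right)} = -128 + 10 O + 10 z$ ($y{\left(z,O \right)} = -56 + 8 \left(\left(z + O\right) + \left(-9 + \frac{O + z}{4}\right)\right) = -56 + 8 \left(\left(O + z\right) - \left(9 - \frac{O}{4} - \frac{z}{4}\right)\right) = -56 + 8 \left(\left(O + z\right) + \left(-9 + \frac{O}{4} + \frac{z}{4}\right)\right) = -56 + 8 \left(-9 + \frac{5 O}{4} + \frac{5 z}{4}\right) = -56 + \left(-72 + 10 O + 10 z\right) = -128 + 10 O + 10 z$)
$\left(\left(-800 + 180\right) + y{\left(0,\left(-8 + 7\right) + 5 \right)}\right) 20 = \left(\left(-800 + 180\right) + \left(-128 + 10 \left(\left(-8 + 7\right) + 5\right) + 10 \cdot 0\right)\right) 20 = \left(-620 + \left(-128 + 10 \left(-1 + 5\right) + 0\right)\right) 20 = \left(-620 + \left(-128 + 10 \cdot 4 + 0\right)\right) 20 = \left(-620 + \left(-128 + 40 + 0\right)\right) 20 = \left(-620 - 88\right) 20 = \left(-708\right) 20 = -14160$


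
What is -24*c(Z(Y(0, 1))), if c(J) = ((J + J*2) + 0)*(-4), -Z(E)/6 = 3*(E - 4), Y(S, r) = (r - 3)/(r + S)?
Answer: 31104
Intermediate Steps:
Y(S, r) = (-3 + r)/(S + r)
Z(E) = 72 - 18*E (Z(E) = -18*(E - 4) = -18*(-4 + E) = -6*(-12 + 3*E) = 72 - 18*E)
c(J) = -12*J (c(J) = ((J + 2*J) + 0)*(-4) = (3*J + 0)*(-4) = (3*J)*(-4) = -12*J)
-24*c(Z(Y(0, 1))) = -(-288)*(72 - 18*(-3 + 1)/(0 + 1)) = -(-288)*(72 - 18*(-2)/1) = -(-288)*(72 - 18*(-2)) = -(-288)*(72 + 36) = -(-288)*108 = -24*(-1296) = 31104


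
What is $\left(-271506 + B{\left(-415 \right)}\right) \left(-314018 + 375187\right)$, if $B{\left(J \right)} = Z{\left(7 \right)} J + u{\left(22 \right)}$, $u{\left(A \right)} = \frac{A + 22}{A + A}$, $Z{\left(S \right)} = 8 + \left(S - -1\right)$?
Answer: $-17013851505$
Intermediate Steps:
$Z{\left(S \right)} = 9 + S$ ($Z{\left(S \right)} = 8 + \left(S + 1\right) = 8 + \left(1 + S\right) = 9 + S$)
$u{\left(A \right)} = \frac{22 + A}{2 A}$
$B{\left(J \right)} = 1 + 16 J$ ($B{\left(J \right)} = \left(9 + 7\right) J + \frac{22 + 22}{2 \cdot 22} = 16 J + \frac{1}{2} \cdot \frac{1}{22} \cdot 44 = 16 J + 1 = 1 + 16 J$)
$\left(-271506 + B{\left(-415 \right)}\right) \left(-314018 + 375187\right) = \left(-271506 + \left(1 + 16 \left(-415\right)\right)\right) \left(-314018 + 375187\right) = \left(-271506 + \left(1 - 6640\right)\right) 61169 = \left(-271506 - 6639\right) 61169 = \left(-278145\right) 61169 = -17013851505$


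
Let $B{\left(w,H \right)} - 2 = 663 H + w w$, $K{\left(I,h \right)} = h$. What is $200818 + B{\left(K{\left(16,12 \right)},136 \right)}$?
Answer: $291132$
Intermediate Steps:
$B{\left(w,H \right)} = 2 + w^{2} + 663 H$ ($B{\left(w,H \right)} = 2 + \left(663 H + w w\right) = 2 + \left(663 H + w^{2}\right) = 2 + \left(w^{2} + 663 H\right) = 2 + w^{2} + 663 H$)
$200818 + B{\left(K{\left(16,12 \right)},136 \right)} = 200818 + \left(2 + 12^{2} + 663 \cdot 136\right) = 200818 + \left(2 + 144 + 90168\right) = 200818 + 90314 = 291132$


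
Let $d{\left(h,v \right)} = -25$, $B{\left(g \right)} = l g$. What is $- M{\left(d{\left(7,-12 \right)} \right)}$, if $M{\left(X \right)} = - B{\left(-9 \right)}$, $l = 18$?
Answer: $-162$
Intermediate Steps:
$B{\left(g \right)} = 18 g$
$M{\left(X \right)} = 162$ ($M{\left(X \right)} = - 18 \left(-9\right) = \left(-1\right) \left(-162\right) = 162$)
$- M{\left(d{\left(7,-12 \right)} \right)} = \left(-1\right) 162 = -162$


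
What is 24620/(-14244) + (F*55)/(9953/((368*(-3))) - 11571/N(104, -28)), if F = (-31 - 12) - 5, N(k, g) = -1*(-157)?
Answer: 308243839069/10210814961 ≈ 30.188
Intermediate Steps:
N(k, g) = 157
F = -48 (F = -43 - 5 = -48)
24620/(-14244) + (F*55)/(9953/((368*(-3))) - 11571/N(104, -28)) = 24620/(-14244) + (-48*55)/(9953/((368*(-3))) - 11571/157) = 24620*(-1/14244) - 2640/(9953/(-1104) - 11571*1/157) = -6155/3561 - 2640/(9953*(-1/1104) - 11571/157) = -6155/3561 - 2640/(-9953/1104 - 11571/157) = -6155/3561 - 2640/(-14337005/173328) = -6155/3561 - 2640*(-173328/14337005) = -6155/3561 + 91517184/2867401 = 308243839069/10210814961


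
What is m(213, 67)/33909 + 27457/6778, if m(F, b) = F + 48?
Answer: 310936157/76611734 ≈ 4.0586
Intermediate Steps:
m(F, b) = 48 + F
m(213, 67)/33909 + 27457/6778 = (48 + 213)/33909 + 27457/6778 = 261*(1/33909) + 27457*(1/6778) = 87/11303 + 27457/6778 = 310936157/76611734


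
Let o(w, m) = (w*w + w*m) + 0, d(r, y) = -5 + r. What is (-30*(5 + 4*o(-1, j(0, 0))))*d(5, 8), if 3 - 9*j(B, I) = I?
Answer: 0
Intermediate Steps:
j(B, I) = ⅓ - I/9
o(w, m) = w² + m*w (o(w, m) = (w² + m*w) + 0 = w² + m*w)
(-30*(5 + 4*o(-1, j(0, 0))))*d(5, 8) = (-30*(5 + 4*(-((⅓ - ⅑*0) - 1))))*(-5 + 5) = -30*(5 + 4*(-((⅓ + 0) - 1)))*0 = -30*(5 + 4*(-(⅓ - 1)))*0 = -30*(5 + 4*(-1*(-⅔)))*0 = -30*(5 + 4*(⅔))*0 = -30*(5 + 8/3)*0 = -30*23/3*0 = -230*0 = 0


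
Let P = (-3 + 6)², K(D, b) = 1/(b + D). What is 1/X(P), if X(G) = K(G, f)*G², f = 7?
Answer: 16/81 ≈ 0.19753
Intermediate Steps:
K(D, b) = 1/(D + b)
P = 9 (P = 3² = 9)
X(G) = G²/(7 + G) (X(G) = G²/(G + 7) = G²/(7 + G))
1/X(P) = 1/(9²/(7 + 9)) = 1/(81/16) = 16/81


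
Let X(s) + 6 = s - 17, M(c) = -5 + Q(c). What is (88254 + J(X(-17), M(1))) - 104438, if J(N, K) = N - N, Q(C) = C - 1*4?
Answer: -16184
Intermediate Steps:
Q(C) = -4 + C (Q(C) = C - 4 = -4 + C)
M(c) = -9 + c (M(c) = -5 + (-4 + c) = -9 + c)
X(s) = -23 + s (X(s) = -6 + (s - 17) = -6 + (-17 + s) = -23 + s)
J(N, K) = 0
(88254 + J(X(-17), M(1))) - 104438 = (88254 + 0) - 104438 = 88254 - 104438 = -16184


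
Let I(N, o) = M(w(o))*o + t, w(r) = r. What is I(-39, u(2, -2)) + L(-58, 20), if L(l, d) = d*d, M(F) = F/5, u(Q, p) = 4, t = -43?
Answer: 1801/5 ≈ 360.20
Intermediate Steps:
M(F) = F/5 (M(F) = F*(1/5) = F/5)
L(l, d) = d**2
I(N, o) = -43 + o**2/5 (I(N, o) = (o/5)*o - 43 = o**2/5 - 43 = -43 + o**2/5)
I(-39, u(2, -2)) + L(-58, 20) = (-43 + (1/5)*4**2) + 20**2 = (-43 + (1/5)*16) + 400 = (-43 + 16/5) + 400 = -199/5 + 400 = 1801/5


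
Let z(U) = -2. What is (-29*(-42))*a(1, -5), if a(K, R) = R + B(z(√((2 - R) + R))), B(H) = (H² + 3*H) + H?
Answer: -10962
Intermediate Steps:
B(H) = H² + 4*H
a(K, R) = -4 + R (a(K, R) = R - 2*(4 - 2) = R - 2*2 = R - 4 = -4 + R)
(-29*(-42))*a(1, -5) = (-29*(-42))*(-4 - 5) = 1218*(-9) = -10962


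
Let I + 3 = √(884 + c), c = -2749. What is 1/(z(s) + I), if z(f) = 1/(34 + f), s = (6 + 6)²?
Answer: -94874/59374749 - 31684*I*√1865/59374749 ≈ -0.0015979 - 0.023045*I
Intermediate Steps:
s = 144 (s = 12² = 144)
I = -3 + I*√1865 (I = -3 + √(884 - 2749) = -3 + √(-1865) = -3 + I*√1865 ≈ -3.0 + 43.186*I)
1/(z(s) + I) = 1/(1/(34 + 144) + (-3 + I*√1865)) = 1/(1/178 + (-3 + I*√1865)) = 1/(-533/178 + I*√1865)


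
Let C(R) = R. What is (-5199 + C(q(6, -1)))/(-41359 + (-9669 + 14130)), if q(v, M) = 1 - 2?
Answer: 2600/18449 ≈ 0.14093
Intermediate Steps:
q(v, M) = -1
(-5199 + C(q(6, -1)))/(-41359 + (-9669 + 14130)) = (-5199 - 1)/(-41359 + (-9669 + 14130)) = -5200/(-41359 + 4461) = -5200/(-36898) = -5200*(-1/36898) = 2600/18449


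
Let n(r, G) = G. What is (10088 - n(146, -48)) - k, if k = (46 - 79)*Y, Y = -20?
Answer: 9476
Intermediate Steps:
k = 660 (k = (46 - 79)*(-20) = -33*(-20) = 660)
(10088 - n(146, -48)) - k = (10088 - 1*(-48)) - 1*660 = (10088 + 48) - 660 = 10136 - 660 = 9476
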